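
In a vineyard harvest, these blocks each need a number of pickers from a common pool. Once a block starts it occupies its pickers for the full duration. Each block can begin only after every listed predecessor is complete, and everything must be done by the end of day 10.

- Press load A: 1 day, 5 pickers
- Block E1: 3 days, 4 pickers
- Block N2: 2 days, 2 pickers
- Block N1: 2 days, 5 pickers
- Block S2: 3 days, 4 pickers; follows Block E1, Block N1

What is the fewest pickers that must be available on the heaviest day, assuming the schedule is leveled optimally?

6

Early-start (Press load A@1, Block E1@1, Block N2@1, Block N1@1, Block S2@4) gives peak 16: d1:16  d2:11  d3:4  d4:4  d5:4  d6:4  d7:0  d8:0  d9:0  d10:0.
Shift Block E1→2, Block N2→2, Block N1→5, Block S2→7.
Schedule Press load A@1, Block E1@2, Block N2@2, Block N1@5, Block S2@7: d1:5  d2:6  d3:6  d4:4  d5:5  d6:5  d7:4  d8:4  d9:4  d10:0 — peak 6.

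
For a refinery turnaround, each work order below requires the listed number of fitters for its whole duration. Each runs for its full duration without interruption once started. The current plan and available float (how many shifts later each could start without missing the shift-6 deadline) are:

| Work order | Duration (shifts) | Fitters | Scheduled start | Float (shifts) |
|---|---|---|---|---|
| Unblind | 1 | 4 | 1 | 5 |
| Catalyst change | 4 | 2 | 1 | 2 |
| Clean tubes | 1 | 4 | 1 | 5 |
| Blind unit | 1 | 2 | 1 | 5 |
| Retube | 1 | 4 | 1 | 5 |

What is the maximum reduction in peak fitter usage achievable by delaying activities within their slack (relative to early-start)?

Early-start peak: s1:16  s2:2  s3:2  s4:2  s5:0  s6:0 ⇒ 16.
Leveled (Unblind@1, Catalyst change@1, Clean tubes@2, Blind unit@3, Retube@4): s1:6  s2:6  s3:4  s4:6  s5:0  s6:0 ⇒ 6.
Reduction 16 − 6 = 10.

10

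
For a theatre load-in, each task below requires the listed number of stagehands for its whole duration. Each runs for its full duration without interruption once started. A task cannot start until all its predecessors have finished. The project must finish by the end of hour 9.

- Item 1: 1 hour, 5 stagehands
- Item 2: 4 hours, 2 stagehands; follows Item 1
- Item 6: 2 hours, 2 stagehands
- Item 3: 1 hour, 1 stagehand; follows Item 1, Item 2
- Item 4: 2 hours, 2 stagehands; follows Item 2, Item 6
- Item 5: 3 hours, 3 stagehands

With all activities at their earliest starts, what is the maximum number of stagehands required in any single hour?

10

Early-start schedule: Item 1@1, Item 2@2, Item 6@1, Item 3@6, Item 4@6, Item 5@1.
Load per hour: hour 1: 10, hour 2: 7, hour 3: 5, hour 4: 2, hour 5: 2, hour 6: 3, hour 7: 2, hour 8: 0, hour 9: 0.
Peak is 10.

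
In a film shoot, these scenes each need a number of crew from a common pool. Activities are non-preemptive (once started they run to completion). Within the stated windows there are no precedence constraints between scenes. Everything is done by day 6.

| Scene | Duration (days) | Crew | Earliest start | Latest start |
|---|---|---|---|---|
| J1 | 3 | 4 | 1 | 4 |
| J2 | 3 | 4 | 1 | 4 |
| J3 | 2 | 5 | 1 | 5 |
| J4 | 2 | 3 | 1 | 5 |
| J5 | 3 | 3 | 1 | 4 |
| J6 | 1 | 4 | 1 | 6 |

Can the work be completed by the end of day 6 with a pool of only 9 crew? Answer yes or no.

no

The minimum achievable peak is 10; 9 < 10, so no feasible schedule stays within the cap.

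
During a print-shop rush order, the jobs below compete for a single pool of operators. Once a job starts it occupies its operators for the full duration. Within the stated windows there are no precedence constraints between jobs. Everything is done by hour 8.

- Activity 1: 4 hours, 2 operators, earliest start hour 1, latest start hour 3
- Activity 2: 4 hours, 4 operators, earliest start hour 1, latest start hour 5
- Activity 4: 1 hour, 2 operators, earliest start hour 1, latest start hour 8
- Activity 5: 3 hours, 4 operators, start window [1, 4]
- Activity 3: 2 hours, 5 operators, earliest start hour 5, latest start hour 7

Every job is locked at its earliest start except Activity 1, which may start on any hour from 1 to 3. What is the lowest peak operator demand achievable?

10

Activity 1@1: h1:12  h2:10  h3:10  h4:6  h5:5  h6:5  h7:0  h8:0 → peak 12
Activity 1@2: h1:10  h2:10  h3:10  h4:6  h5:7  h6:5  h7:0  h8:0 → peak 10
Activity 1@3: h1:10  h2:8  h3:10  h4:6  h5:7  h6:7  h7:0  h8:0 → peak 10
Best is Activity 1@2, peak 10.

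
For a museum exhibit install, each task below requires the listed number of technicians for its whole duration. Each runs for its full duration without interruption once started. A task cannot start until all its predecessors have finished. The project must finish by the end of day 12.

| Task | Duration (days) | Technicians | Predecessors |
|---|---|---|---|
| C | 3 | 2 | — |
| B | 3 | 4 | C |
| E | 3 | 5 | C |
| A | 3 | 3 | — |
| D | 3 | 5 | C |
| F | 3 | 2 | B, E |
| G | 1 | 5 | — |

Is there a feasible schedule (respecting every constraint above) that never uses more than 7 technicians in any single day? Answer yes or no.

Schedule C@1, B@4, E@7, A@2, D@10, F@10, G@1: d1:7  d2:5  d3:5  d4:7  d5:4  d6:4  d7:5  d8:5  d9:5  d10:7  d11:7  d12:7 — peak 7 ≤ 7.

yes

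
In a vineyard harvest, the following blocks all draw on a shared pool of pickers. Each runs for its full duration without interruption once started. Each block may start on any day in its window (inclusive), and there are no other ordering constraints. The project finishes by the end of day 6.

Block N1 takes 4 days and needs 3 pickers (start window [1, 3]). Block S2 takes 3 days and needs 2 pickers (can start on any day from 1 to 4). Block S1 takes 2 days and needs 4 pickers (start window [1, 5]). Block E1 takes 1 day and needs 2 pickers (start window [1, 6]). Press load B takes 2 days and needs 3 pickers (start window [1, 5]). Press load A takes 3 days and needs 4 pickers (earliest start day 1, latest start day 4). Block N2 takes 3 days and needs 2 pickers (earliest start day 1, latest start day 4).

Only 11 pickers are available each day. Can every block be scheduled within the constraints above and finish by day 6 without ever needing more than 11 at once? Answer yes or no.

yes

Schedule Block N1@1, Block S2@1, Block S1@1, Block E1@3, Press load B@5, Press load A@4, Block N2@3: d1:9  d2:9  d3:9  d4:9  d5:9  d6:7 — peak 9 ≤ 11.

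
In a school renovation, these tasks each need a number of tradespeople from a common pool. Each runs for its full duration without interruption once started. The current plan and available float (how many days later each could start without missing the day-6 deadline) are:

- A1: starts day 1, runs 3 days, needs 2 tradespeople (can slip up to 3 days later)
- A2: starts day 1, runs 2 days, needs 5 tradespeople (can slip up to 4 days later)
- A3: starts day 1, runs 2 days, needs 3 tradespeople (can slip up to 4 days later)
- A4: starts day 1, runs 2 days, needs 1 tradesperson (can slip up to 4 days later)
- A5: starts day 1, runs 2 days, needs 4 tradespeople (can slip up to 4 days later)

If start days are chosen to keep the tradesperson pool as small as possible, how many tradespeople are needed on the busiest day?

Early-start (A1@1, A2@1, A3@1, A4@1, A5@1) gives peak 15: d1:15  d2:15  d3:2  d4:0  d5:0  d6:0.
Shift A2→5, A5→3.
Schedule A1@1, A2@5, A3@1, A4@1, A5@3: d1:6  d2:6  d3:6  d4:4  d5:5  d6:5 — peak 6.
Total tradesperson-days = 32 over 6 days ⇒ peak ≥ ⌈32/6⌉ = 6, so 6 is optimal.

6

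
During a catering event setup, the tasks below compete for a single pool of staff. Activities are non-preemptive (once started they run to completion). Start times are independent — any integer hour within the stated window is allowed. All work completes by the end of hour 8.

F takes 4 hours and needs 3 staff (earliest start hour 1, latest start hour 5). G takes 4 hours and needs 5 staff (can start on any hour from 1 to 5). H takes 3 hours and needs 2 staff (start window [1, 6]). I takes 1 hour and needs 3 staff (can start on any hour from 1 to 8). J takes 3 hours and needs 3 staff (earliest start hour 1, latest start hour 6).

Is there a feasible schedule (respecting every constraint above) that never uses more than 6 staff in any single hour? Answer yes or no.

no

Total staffer-hours = 50; over 8 hours the average is 50/8 > 6, so some hour must exceed 6.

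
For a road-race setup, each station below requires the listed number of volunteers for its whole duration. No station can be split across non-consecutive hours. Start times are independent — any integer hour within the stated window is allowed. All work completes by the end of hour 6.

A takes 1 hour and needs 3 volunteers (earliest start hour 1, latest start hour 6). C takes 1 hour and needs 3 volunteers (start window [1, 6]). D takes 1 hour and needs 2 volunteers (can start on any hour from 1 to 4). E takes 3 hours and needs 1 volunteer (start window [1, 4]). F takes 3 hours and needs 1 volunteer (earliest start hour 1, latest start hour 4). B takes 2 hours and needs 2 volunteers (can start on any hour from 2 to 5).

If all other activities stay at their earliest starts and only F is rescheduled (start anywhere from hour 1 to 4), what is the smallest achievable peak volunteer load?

F@1: h1:10  h2:4  h3:4  h4:0  h5:0  h6:0 → peak 10
F@2: h1:9  h2:4  h3:4  h4:1  h5:0  h6:0 → peak 9
F@3: h1:9  h2:3  h3:4  h4:1  h5:1  h6:0 → peak 9
F@4: h1:9  h2:3  h3:3  h4:1  h5:1  h6:1 → peak 9
Best is F@2, peak 9.

9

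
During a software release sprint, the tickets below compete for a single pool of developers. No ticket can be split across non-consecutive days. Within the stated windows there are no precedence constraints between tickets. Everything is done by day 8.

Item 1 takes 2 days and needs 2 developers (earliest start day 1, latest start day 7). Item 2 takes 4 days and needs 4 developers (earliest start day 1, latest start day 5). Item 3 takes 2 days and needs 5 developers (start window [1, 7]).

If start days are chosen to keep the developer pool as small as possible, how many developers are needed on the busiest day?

5

Early-start (Item 1@1, Item 2@1, Item 3@1) gives peak 11: d1:11  d2:11  d3:4  d4:4  d5:0  d6:0  d7:0  d8:0.
Shift Item 2→3, Item 3→7.
Schedule Item 1@1, Item 2@3, Item 3@7: d1:2  d2:2  d3:4  d4:4  d5:4  d6:4  d7:5  d8:5 — peak 5.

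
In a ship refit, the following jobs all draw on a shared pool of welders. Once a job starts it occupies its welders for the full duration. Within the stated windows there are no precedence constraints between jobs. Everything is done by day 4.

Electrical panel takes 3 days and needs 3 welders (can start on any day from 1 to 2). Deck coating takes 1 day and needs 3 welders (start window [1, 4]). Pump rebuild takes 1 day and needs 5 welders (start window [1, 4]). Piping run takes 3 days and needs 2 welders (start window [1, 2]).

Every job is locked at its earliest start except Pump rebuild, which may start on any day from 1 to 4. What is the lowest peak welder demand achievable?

8

Pump rebuild@1: d1:13  d2:5  d3:5  d4:0 → peak 13
Pump rebuild@2: d1:8  d2:10  d3:5  d4:0 → peak 10
Pump rebuild@3: d1:8  d2:5  d3:10  d4:0 → peak 10
Pump rebuild@4: d1:8  d2:5  d3:5  d4:5 → peak 8
Best is Pump rebuild@4, peak 8.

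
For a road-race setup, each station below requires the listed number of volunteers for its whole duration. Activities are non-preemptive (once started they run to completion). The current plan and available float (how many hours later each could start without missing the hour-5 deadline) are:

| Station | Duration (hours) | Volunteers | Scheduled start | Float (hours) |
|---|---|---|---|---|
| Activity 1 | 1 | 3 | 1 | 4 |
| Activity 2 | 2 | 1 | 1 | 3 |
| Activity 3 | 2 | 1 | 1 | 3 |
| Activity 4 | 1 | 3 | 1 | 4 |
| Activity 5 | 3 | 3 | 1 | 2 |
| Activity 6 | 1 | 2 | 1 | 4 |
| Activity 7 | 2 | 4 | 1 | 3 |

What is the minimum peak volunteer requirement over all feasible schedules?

6

Early-start (Activity 1@1, Activity 2@1, Activity 3@1, Activity 4@1, Activity 5@1, Activity 6@1, Activity 7@1) gives peak 17: h1:17  h2:9  h3:3  h4:0  h5:0.
Shift Activity 2→3, Activity 3→3, Activity 4→2, Activity 6→5, Activity 7→4.
Schedule Activity 1@1, Activity 2@3, Activity 3@3, Activity 4@2, Activity 5@1, Activity 6@5, Activity 7@4: h1:6  h2:6  h3:5  h4:6  h5:6 — peak 6.
Total volunteer-hours = 29 over 5 hours ⇒ peak ≥ ⌈29/5⌉ = 6, so 6 is optimal.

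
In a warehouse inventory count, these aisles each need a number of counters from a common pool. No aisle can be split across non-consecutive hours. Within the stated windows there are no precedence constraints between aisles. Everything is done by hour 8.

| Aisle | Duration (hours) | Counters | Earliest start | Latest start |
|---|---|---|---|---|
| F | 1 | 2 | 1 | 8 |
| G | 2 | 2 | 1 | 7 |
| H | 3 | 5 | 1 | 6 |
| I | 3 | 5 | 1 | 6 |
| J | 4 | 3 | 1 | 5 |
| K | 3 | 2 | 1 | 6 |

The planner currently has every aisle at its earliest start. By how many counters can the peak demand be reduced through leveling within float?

11

Early-start peak: h1:19  h2:17  h3:15  h4:3  h5:0  h6:0  h7:0  h8:0 ⇒ 19.
Leveled (F@1, G@1, H@2, I@6, J@5, K@3): h1:4  h2:7  h3:7  h4:7  h5:5  h6:8  h7:8  h8:8 ⇒ 8.
Reduction 19 − 8 = 11.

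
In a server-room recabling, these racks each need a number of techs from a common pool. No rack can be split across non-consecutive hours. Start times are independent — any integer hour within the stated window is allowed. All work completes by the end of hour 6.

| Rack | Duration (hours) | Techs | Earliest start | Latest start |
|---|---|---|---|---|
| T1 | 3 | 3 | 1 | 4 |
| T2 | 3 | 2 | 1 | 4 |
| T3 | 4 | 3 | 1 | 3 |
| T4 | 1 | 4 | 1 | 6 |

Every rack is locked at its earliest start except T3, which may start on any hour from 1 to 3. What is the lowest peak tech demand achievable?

T3@1: h1:12  h2:8  h3:8  h4:3  h5:0  h6:0 → peak 12
T3@2: h1:9  h2:8  h3:8  h4:3  h5:3  h6:0 → peak 9
T3@3: h1:9  h2:5  h3:8  h4:3  h5:3  h6:3 → peak 9
Best is T3@2, peak 9.

9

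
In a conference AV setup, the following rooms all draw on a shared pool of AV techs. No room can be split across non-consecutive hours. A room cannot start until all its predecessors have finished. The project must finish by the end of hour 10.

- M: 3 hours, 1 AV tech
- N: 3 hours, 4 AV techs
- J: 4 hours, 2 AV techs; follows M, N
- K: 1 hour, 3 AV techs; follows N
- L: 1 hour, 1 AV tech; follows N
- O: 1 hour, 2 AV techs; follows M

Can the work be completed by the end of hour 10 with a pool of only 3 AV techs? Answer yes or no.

The minimum achievable peak is 4; 3 < 4, so no feasible schedule stays within the cap.

no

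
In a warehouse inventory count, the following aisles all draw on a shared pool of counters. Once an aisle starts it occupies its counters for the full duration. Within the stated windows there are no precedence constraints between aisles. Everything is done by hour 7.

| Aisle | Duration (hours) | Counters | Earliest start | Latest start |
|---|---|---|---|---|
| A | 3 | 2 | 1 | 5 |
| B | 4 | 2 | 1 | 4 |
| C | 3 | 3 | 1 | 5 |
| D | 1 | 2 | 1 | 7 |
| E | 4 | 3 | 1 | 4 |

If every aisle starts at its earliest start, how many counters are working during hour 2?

10

At early start, hour 2 has: A, B, C, E.
Demand: 2 + 2 + 3 + 3 = 10.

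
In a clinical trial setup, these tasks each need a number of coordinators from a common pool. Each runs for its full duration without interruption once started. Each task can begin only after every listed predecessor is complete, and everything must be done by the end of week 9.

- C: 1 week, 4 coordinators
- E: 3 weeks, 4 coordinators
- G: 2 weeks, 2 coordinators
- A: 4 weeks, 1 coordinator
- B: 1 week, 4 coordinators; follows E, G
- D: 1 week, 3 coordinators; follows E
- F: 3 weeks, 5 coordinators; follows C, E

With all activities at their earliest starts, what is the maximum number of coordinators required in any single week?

13

Early-start schedule: C@1, E@1, G@1, A@1, B@4, D@4, F@4.
Load per week: week 1: 11, week 2: 7, week 3: 5, week 4: 13, week 5: 5, week 6: 5, week 7: 0, week 8: 0, week 9: 0.
Peak is 13.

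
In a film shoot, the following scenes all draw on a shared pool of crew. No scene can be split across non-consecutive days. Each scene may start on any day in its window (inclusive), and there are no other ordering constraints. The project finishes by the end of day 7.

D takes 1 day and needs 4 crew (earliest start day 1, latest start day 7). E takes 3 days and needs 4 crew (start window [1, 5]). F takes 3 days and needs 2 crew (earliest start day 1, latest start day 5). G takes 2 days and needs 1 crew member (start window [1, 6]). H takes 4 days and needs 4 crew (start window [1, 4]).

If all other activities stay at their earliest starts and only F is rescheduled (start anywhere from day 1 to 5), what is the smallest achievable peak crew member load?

13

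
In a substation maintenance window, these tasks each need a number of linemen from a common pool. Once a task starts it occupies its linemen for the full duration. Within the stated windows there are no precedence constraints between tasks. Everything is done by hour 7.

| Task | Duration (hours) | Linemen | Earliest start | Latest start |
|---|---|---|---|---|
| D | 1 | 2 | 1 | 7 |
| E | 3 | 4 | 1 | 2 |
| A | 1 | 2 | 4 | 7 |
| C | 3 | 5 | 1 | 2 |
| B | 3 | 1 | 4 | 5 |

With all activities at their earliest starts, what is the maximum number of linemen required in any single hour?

11

Early-start schedule: D@1, E@1, A@4, C@1, B@4.
Load per hour: hour 1: 11, hour 2: 9, hour 3: 9, hour 4: 3, hour 5: 1, hour 6: 1, hour 7: 0.
Peak is 11.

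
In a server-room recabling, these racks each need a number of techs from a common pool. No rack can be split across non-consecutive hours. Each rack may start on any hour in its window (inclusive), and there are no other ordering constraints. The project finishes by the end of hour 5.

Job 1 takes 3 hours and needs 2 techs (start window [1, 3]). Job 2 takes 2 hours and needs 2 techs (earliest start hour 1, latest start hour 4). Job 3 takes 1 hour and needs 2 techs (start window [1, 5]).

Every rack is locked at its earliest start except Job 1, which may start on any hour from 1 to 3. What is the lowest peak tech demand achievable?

4

Job 1@1: h1:6  h2:4  h3:2  h4:0  h5:0 → peak 6
Job 1@2: h1:4  h2:4  h3:2  h4:2  h5:0 → peak 4
Job 1@3: h1:4  h2:2  h3:2  h4:2  h5:2 → peak 4
Best is Job 1@2, peak 4.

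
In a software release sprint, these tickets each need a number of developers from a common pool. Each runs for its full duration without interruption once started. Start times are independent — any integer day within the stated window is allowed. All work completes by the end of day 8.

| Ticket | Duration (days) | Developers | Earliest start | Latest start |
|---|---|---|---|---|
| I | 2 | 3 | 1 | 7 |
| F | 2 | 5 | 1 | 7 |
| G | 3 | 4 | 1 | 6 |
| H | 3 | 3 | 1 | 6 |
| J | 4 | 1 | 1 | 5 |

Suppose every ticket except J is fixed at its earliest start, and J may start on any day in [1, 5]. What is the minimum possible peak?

15

J@1: d1:16  d2:16  d3:8  d4:1  d5:0  d6:0  d7:0  d8:0 → peak 16
J@2: d1:15  d2:16  d3:8  d4:1  d5:1  d6:0  d7:0  d8:0 → peak 16
J@3: d1:15  d2:15  d3:8  d4:1  d5:1  d6:1  d7:0  d8:0 → peak 15
J@4: d1:15  d2:15  d3:7  d4:1  d5:1  d6:1  d7:1  d8:0 → peak 15
J@5: d1:15  d2:15  d3:7  d4:0  d5:1  d6:1  d7:1  d8:1 → peak 15
Best is J@3, peak 15.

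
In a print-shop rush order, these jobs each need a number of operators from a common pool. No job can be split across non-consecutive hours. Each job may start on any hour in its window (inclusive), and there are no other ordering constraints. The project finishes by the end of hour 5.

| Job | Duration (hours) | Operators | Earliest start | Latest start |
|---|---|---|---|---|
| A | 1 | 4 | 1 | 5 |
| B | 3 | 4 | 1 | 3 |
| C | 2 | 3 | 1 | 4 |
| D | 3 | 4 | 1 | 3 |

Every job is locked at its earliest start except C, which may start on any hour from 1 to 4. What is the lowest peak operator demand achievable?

12

C@1: h1:15  h2:11  h3:8  h4:0  h5:0 → peak 15
C@2: h1:12  h2:11  h3:11  h4:0  h5:0 → peak 12
C@3: h1:12  h2:8  h3:11  h4:3  h5:0 → peak 12
C@4: h1:12  h2:8  h3:8  h4:3  h5:3 → peak 12
Best is C@2, peak 12.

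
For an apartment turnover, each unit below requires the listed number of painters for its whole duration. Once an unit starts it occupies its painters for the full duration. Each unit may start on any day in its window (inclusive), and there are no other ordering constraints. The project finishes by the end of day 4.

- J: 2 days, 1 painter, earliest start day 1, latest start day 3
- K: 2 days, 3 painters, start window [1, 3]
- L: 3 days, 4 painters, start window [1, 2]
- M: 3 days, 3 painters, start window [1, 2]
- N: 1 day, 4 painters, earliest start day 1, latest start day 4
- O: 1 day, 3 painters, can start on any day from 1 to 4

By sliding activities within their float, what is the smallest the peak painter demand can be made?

Early-start (J@1, K@1, L@1, M@1, N@1, O@1) gives peak 18: d1:18  d2:11  d3:7  d4:0.
Shift K→3, N→4, O→4.
Schedule J@1, K@3, L@1, M@1, N@4, O@4: d1:8  d2:8  d3:10  d4:10 — peak 10.

10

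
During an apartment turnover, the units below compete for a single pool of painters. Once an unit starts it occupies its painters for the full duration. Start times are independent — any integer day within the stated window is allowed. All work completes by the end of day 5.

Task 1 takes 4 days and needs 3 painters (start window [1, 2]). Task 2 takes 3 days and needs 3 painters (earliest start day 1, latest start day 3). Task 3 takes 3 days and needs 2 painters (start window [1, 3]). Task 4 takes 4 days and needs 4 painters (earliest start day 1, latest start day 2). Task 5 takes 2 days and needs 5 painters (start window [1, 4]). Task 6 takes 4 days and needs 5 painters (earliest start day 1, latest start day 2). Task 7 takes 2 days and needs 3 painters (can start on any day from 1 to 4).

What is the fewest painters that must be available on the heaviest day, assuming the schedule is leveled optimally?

Early-start (Task 1@1, Task 2@1, Task 3@1, Task 4@1, Task 5@1, Task 6@1, Task 7@1) gives peak 25: d1:25  d2:25  d3:17  d4:12  d5:0.
Shift Task 3→3, Task 5→4.
Schedule Task 1@1, Task 2@1, Task 3@3, Task 4@1, Task 5@4, Task 6@1, Task 7@1: d1:18  d2:18  d3:17  d4:19  d5:7 — peak 19.

19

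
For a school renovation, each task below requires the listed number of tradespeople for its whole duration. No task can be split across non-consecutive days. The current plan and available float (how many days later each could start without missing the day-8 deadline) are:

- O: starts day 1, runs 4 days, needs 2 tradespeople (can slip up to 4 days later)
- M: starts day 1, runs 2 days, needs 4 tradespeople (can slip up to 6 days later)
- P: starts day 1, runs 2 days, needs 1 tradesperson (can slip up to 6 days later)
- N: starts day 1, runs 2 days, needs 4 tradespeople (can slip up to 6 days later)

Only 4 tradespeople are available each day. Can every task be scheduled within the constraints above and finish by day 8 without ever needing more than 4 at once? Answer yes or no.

yes

Schedule O@1, M@5, P@1, N@7: d1:3  d2:3  d3:2  d4:2  d5:4  d6:4  d7:4  d8:4 — peak 4 ≤ 4.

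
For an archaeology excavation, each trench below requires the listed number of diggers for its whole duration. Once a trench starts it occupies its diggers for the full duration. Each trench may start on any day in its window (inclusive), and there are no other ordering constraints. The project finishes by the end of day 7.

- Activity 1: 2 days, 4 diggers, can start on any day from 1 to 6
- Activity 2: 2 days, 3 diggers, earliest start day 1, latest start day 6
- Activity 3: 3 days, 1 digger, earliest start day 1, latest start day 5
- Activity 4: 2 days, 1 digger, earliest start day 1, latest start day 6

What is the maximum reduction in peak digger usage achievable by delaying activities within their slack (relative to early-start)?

5

Early-start peak: d1:9  d2:9  d3:1  d4:0  d5:0  d6:0  d7:0 ⇒ 9.
Leveled (Activity 1@1, Activity 2@3, Activity 3@3, Activity 4@5): d1:4  d2:4  d3:4  d4:4  d5:2  d6:1  d7:0 ⇒ 4.
Reduction 9 − 4 = 5.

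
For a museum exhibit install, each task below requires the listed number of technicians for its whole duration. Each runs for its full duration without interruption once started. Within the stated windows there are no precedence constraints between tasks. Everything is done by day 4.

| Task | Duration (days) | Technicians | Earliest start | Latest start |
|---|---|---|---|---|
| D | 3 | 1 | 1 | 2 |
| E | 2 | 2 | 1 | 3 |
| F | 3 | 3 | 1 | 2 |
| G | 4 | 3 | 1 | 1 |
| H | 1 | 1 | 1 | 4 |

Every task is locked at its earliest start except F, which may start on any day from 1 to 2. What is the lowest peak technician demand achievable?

9

F@1: d1:10  d2:9  d3:7  d4:3 → peak 10
F@2: d1:7  d2:9  d3:7  d4:6 → peak 9
Best is F@2, peak 9.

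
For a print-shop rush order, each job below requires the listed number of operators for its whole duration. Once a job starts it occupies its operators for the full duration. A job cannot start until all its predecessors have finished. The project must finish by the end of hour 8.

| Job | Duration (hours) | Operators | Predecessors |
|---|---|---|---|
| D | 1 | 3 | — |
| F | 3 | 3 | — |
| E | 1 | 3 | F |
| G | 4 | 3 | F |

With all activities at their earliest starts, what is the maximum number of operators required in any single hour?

6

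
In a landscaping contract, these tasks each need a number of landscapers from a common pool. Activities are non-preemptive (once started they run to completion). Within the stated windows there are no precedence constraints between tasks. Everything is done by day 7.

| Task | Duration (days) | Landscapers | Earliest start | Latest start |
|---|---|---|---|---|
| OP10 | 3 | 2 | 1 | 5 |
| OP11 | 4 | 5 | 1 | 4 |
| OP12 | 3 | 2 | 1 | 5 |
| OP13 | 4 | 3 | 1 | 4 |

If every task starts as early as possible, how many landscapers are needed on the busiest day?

Early-start schedule: OP10@1, OP11@1, OP12@1, OP13@1.
Load per day: day 1: 12, day 2: 12, day 3: 12, day 4: 8, day 5: 0, day 6: 0, day 7: 0.
Peak is 12.

12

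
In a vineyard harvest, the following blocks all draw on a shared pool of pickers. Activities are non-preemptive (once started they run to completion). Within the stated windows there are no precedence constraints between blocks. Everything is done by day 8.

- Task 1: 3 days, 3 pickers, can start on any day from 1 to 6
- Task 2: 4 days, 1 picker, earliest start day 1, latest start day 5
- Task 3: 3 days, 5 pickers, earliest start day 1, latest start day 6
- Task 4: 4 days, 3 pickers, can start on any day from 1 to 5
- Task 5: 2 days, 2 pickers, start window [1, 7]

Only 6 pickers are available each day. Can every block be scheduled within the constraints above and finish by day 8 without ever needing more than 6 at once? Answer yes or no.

yes

Schedule Task 1@1, Task 2@4, Task 3@6, Task 4@1, Task 5@4: d1:6  d2:6  d3:6  d4:6  d5:3  d6:6  d7:6  d8:5 — peak 6 ≤ 6.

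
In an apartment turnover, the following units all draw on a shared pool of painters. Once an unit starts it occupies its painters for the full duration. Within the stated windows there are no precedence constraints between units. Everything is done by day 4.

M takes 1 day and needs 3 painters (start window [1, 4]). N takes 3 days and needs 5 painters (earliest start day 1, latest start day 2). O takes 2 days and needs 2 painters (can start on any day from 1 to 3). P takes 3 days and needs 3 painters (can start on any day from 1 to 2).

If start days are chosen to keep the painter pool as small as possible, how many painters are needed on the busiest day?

Early-start (M@1, N@1, O@1, P@1) gives peak 13: d1:13  d2:10  d3:8  d4:0.
Shift P→2.
Schedule M@1, N@1, O@1, P@2: d1:10  d2:10  d3:8  d4:3 — peak 10.

10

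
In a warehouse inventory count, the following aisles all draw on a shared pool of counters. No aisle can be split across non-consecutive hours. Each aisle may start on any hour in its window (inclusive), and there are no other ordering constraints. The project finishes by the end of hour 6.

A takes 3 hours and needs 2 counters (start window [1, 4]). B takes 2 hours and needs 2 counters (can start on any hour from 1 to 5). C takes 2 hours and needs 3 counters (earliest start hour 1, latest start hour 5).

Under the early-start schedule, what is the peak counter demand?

7

Early-start schedule: A@1, B@1, C@1.
Load per hour: hour 1: 7, hour 2: 7, hour 3: 2, hour 4: 0, hour 5: 0, hour 6: 0.
Peak is 7.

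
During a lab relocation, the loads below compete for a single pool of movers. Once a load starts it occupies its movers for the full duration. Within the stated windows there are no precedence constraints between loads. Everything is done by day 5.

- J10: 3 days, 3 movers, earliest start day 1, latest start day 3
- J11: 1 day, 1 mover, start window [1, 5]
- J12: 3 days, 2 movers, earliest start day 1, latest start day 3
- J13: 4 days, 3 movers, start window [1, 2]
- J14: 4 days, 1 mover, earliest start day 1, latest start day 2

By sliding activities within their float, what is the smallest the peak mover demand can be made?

Early-start (J10@1, J11@1, J12@1, J13@1, J14@1) gives peak 10: d1:10  d2:9  d3:9  d4:4  d5:0.
Shift J14→2.
Schedule J10@1, J11@1, J12@1, J13@1, J14@2: d1:9  d2:9  d3:9  d4:4  d5:1 — peak 9.

9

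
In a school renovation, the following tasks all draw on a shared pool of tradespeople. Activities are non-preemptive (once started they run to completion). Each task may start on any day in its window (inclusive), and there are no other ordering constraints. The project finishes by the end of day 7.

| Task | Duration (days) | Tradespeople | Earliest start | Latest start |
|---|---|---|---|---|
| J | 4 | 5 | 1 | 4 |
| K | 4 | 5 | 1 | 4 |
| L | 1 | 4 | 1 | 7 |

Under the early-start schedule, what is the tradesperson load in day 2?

At early start, day 2 has: J, K.
Demand: 5 + 5 = 10.

10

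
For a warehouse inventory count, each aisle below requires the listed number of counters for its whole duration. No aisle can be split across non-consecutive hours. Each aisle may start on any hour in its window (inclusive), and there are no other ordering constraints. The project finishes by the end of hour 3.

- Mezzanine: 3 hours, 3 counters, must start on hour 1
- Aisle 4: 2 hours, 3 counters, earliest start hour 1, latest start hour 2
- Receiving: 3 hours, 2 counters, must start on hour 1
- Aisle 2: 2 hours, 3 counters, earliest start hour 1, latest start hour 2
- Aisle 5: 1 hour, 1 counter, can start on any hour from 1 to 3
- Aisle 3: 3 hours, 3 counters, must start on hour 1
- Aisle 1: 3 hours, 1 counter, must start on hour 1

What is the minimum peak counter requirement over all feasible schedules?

15

Early-start (Mezzanine@1, Aisle 4@1, Receiving@1, Aisle 2@1, Aisle 5@1, Aisle 3@1, Aisle 1@1) gives peak 16: h1:16  h2:15  h3:9.
Shift Aisle 5→3.
Schedule Mezzanine@1, Aisle 4@1, Receiving@1, Aisle 2@1, Aisle 5@3, Aisle 3@1, Aisle 1@1: h1:15  h2:15  h3:10 — peak 15.
No arrangement of the 12 feasible schedules does better.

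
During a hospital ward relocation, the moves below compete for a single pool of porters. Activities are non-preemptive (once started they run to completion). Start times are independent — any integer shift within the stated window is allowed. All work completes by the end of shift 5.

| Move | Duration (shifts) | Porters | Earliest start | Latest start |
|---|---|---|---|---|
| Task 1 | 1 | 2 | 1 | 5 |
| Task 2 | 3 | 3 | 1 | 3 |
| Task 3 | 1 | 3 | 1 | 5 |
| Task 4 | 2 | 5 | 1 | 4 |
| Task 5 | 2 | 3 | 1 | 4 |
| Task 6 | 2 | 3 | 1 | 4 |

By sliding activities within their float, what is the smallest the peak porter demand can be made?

8

Early-start (Task 1@1, Task 2@1, Task 3@1, Task 4@1, Task 5@1, Task 6@1) gives peak 19: s1:19  s2:14  s3:3  s4:0  s5:0.
Shift Task 4→2, Task 5→4, Task 6→4.
Schedule Task 1@1, Task 2@1, Task 3@1, Task 4@2, Task 5@4, Task 6@4: s1:8  s2:8  s3:8  s4:6  s5:6 — peak 8.
Total porter-shifts = 36 over 5 shifts ⇒ peak ≥ ⌈36/5⌉ = 8, so 8 is optimal.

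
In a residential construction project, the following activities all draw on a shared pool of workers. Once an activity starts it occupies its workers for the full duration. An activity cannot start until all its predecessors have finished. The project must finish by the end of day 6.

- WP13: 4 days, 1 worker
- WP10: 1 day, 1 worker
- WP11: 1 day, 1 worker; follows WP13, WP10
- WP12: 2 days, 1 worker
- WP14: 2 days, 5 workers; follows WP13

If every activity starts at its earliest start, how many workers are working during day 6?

5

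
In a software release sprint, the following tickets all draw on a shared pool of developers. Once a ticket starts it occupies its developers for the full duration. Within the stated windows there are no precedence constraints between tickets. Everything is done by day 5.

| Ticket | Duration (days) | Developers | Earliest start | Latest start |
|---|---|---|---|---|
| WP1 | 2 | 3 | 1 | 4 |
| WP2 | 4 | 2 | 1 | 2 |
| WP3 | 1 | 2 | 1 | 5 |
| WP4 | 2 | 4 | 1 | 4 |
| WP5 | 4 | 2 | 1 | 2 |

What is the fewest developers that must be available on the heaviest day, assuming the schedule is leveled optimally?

Early-start (WP1@1, WP2@1, WP3@1, WP4@1, WP5@1) gives peak 13: d1:13  d2:11  d3:4  d4:4  d5:0.
Shift WP4→3, WP5→2.
Schedule WP1@1, WP2@1, WP3@1, WP4@3, WP5@2: d1:7  d2:7  d3:8  d4:8  d5:2 — peak 8.

8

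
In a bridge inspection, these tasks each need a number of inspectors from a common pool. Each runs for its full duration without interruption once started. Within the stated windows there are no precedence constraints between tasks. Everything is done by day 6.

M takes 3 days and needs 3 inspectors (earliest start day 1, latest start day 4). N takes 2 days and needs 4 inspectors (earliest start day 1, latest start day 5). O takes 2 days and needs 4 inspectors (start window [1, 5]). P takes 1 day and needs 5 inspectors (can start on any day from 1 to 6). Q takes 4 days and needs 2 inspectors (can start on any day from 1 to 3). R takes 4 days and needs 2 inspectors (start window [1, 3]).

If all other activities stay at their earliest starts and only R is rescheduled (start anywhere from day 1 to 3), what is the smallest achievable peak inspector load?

R@1: d1:20  d2:15  d3:7  d4:4  d5:0  d6:0 → peak 20
R@2: d1:18  d2:15  d3:7  d4:4  d5:2  d6:0 → peak 18
R@3: d1:18  d2:13  d3:7  d4:4  d5:2  d6:2 → peak 18
Best is R@2, peak 18.

18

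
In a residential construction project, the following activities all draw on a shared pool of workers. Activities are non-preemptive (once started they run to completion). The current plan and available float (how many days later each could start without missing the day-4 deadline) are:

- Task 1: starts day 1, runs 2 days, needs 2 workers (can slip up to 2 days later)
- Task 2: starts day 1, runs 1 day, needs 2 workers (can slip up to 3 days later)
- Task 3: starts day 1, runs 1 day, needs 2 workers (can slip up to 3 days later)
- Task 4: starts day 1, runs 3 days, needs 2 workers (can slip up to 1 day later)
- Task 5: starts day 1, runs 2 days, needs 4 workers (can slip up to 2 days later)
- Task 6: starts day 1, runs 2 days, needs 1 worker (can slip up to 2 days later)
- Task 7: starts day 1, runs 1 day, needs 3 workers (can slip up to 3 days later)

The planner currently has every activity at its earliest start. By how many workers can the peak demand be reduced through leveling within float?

9

Early-start peak: d1:16  d2:9  d3:2  d4:0 ⇒ 16.
Leveled (Task 1@1, Task 2@1, Task 3@1, Task 4@2, Task 5@3, Task 6@3, Task 7@2): d1:6  d2:7  d3:7  d4:7 ⇒ 7.
Reduction 16 − 7 = 9.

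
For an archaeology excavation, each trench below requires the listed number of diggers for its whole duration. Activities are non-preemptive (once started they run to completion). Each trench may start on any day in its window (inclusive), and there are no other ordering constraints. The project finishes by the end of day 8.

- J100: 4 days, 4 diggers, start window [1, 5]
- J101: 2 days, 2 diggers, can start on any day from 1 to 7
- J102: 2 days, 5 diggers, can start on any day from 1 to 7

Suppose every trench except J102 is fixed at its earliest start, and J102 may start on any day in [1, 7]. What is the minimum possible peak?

J102@1: d1:11  d2:11  d3:4  d4:4  d5:0  d6:0  d7:0  d8:0 → peak 11
J102@2: d1:6  d2:11  d3:9  d4:4  d5:0  d6:0  d7:0  d8:0 → peak 11
J102@3: d1:6  d2:6  d3:9  d4:9  d5:0  d6:0  d7:0  d8:0 → peak 9
J102@4: d1:6  d2:6  d3:4  d4:9  d5:5  d6:0  d7:0  d8:0 → peak 9
J102@5: d1:6  d2:6  d3:4  d4:4  d5:5  d6:5  d7:0  d8:0 → peak 6
J102@6: d1:6  d2:6  d3:4  d4:4  d5:0  d6:5  d7:5  d8:0 → peak 6
J102@7: d1:6  d2:6  d3:4  d4:4  d5:0  d6:0  d7:5  d8:5 → peak 6
Best is J102@5, peak 6.

6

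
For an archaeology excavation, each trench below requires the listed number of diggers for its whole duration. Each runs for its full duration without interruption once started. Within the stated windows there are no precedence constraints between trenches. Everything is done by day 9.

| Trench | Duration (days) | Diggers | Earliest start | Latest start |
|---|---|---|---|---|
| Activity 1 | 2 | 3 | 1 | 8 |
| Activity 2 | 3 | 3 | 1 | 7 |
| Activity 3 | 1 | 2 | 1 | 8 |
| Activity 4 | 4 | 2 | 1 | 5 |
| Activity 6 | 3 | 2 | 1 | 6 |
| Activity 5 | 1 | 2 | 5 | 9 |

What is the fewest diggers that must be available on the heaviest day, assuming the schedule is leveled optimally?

Early-start (Activity 1@1, Activity 2@1, Activity 3@1, Activity 4@1, Activity 6@1, Activity 5@5) gives peak 12: d1:12  d2:10  d3:7  d4:2  d5:2  d6:0  d7:0  d8:0  d9:0.
Shift Activity 2→3, Activity 4→2, Activity 6→6, Activity 5→6.
Schedule Activity 1@1, Activity 2@3, Activity 3@1, Activity 4@2, Activity 6@6, Activity 5@6: d1:5  d2:5  d3:5  d4:5  d5:5  d6:4  d7:2  d8:2  d9:0 — peak 5.

5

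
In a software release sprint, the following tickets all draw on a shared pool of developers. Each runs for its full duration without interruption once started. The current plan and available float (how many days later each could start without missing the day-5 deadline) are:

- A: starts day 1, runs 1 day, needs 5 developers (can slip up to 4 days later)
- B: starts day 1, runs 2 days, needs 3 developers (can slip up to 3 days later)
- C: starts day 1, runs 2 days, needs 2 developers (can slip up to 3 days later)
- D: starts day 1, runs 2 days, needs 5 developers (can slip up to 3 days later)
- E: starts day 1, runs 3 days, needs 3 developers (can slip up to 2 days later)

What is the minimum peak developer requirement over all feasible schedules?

8

Early-start (A@1, B@1, C@1, D@1, E@1) gives peak 18: d1:18  d2:13  d3:3  d4:0  d5:0.
Shift C→2, D→4, E→2.
Schedule A@1, B@1, C@2, D@4, E@2: d1:8  d2:8  d3:5  d4:8  d5:5 — peak 8.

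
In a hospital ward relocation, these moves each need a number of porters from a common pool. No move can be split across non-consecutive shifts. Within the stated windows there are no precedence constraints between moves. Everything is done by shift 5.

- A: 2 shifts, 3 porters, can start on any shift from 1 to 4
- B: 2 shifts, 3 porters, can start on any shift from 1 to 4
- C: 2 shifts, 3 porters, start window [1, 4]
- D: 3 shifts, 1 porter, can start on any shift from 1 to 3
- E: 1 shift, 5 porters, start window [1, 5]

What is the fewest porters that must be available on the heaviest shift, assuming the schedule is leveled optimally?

6

Early-start (A@1, B@1, C@1, D@1, E@1) gives peak 15: s1:15  s2:10  s3:1  s4:0  s5:0.
Shift C→3, D→3, E→5.
Schedule A@1, B@1, C@3, D@3, E@5: s1:6  s2:6  s3:4  s4:4  s5:6 — peak 6.
Total porter-shifts = 26 over 5 shifts ⇒ peak ≥ ⌈26/5⌉ = 6, so 6 is optimal.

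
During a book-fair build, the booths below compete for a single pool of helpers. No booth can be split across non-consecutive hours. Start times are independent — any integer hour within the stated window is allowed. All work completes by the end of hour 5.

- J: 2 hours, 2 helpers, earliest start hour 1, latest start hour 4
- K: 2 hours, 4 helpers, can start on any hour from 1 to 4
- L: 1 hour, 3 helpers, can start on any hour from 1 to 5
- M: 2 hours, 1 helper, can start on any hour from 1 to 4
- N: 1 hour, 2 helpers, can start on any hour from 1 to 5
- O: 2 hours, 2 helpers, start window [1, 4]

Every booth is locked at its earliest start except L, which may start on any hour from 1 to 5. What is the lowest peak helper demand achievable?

L@1: h1:14  h2:9  h3:0  h4:0  h5:0 → peak 14
L@2: h1:11  h2:12  h3:0  h4:0  h5:0 → peak 12
L@3: h1:11  h2:9  h3:3  h4:0  h5:0 → peak 11
L@4: h1:11  h2:9  h3:0  h4:3  h5:0 → peak 11
L@5: h1:11  h2:9  h3:0  h4:0  h5:3 → peak 11
Best is L@3, peak 11.

11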